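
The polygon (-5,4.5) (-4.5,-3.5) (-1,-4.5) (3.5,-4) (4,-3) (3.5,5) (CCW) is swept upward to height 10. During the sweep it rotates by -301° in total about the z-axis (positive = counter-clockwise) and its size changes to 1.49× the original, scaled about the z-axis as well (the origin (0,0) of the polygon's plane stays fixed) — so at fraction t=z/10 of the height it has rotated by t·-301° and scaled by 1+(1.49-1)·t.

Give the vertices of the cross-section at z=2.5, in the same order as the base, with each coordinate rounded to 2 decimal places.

Cross-section at z=2.5: (3.46,6.71) (-5.09,3.88) (-5.17,-0.20) (-3.34,-4.94) (-2.11,-5.20) (6.43,-2.37)

t = z/height = 2.5/10 = 0.25
s = 1 + (scale-1)·z/height = 1 + (1.49-1)·2.5/10 = 1.122500
θ = twist·z/height = -301°·2.5/10 = -75.2500° = -1.313360 rad
cos θ = 0.254602, sin θ = -0.967046 (intermediates below are computed at full precision and shown rounded to 5 d.p.)
v1: (-5,4.5) → rotate → (3.07870,5.98094) → ×s → (3.45584,6.71360) → (3.46,6.71)
v2: (-4.5,-3.5) → rotate → (-4.53037,3.46060) → ×s → (-5.08534,3.88452) → (-5.09,3.88)
v3: (-1,-4.5) → rotate → (-4.60631,-0.17866) → ×s → (-5.17058,-0.20055) → (-5.17,-0.20)
v4: (3.5,-4) → rotate → (-2.97708,-4.40307) → ×s → (-3.34177,-4.94244) → (-3.34,-4.94)
v5: (4,-3) → rotate → (-1.88273,-4.63199) → ×s → (-2.11336,-5.19941) → (-2.11,-5.20)
v6: (3.5,5) → rotate → (5.72634,-2.11165) → ×s → (6.42781,-2.37033) → (6.43,-2.37)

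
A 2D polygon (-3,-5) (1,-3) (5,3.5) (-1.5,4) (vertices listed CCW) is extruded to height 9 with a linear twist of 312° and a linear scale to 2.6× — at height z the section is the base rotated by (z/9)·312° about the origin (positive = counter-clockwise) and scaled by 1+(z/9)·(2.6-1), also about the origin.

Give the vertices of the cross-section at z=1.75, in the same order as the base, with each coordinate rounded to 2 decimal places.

Cross-section at z=1.75: (3.79,-6.64) (4.07,-0.78) (-0.79,7.96) (-5.54,0.85)

t = z/height = 1.75/9 = 0.194444
s = 1 + (scale-1)·z/height = 1 + (2.6-1)·1.75/9 = 1.311111
θ = twist·z/height = 312°·1.75/9 = 60.6667° = 1.058833 rad
cos θ = 0.489890, sin θ = 0.871784 (intermediates below are computed at full precision and shown rounded to 5 d.p.)
v1: (-3,-5) → rotate → (2.88925,-5.06480) → ×s → (3.78813,-6.64052) → (3.79,-6.64)
v2: (1,-3) → rotate → (3.10524,-0.59788) → ×s → (4.07132,-0.78389) → (4.07,-0.78)
v3: (5,3.5) → rotate → (-0.60180,6.07354) → ×s → (-0.78902,7.96308) → (-0.79,7.96)
v4: (-1.5,4) → rotate → (-4.22197,0.65188) → ×s → (-5.53547,0.85469) → (-5.54,0.85)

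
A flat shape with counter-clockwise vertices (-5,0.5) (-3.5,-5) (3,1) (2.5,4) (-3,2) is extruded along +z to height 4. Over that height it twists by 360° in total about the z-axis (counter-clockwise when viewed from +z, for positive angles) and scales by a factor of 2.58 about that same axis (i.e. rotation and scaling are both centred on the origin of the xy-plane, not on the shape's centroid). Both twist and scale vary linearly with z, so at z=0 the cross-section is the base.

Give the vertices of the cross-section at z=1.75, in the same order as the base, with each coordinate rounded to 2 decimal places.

t = z/height = 1.75/4 = 0.4375
s = 1 + (scale-1)·z/height = 1 + (2.58-1)·1.75/4 = 1.691250
θ = twist·z/height = 360°·1.75/4 = 157.5000° = 2.748894 rad
cos θ = -0.923880, sin θ = 0.382683 (intermediates below are computed at full precision and shown rounded to 5 d.p.)
v1: (-5,0.5) → rotate → (4.42806,-2.37536) → ×s → (7.48895,-4.01732) → (7.49,-4.02)
v2: (-3.5,-5) → rotate → (5.14700,3.28001) → ×s → (8.70486,5.54731) → (8.70,5.55)
v3: (3,1) → rotate → (-3.15432,0.22417) → ×s → (-5.33475,0.37913) → (-5.33,0.38)
v4: (2.5,4) → rotate → (-3.84043,-2.73881) → ×s → (-6.49513,-4.63201) → (-6.50,-4.63)
v5: (-3,2) → rotate → (2.00627,-2.99581) → ×s → (3.39311,-5.06666) → (3.39,-5.07)

Cross-section at z=1.75: (7.49,-4.02) (8.70,5.55) (-5.33,0.38) (-6.50,-4.63) (3.39,-5.07)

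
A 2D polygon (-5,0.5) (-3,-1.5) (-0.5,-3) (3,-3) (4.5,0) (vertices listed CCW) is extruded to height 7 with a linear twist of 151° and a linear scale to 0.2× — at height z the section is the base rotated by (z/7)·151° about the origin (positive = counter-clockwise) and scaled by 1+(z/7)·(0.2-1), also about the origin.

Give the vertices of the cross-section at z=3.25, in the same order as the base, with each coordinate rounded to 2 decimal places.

t = z/height = 3.25/7 = 0.464286
s = 1 + (scale-1)·z/height = 1 + (0.2-1)·3.25/7 = 0.628571
θ = twist·z/height = 151°·3.25/7 = 70.1071° = 1.223600 rad
cos θ = 0.340262, sin θ = 0.940331 (intermediates below are computed at full precision and shown rounded to 5 d.p.)
v1: (-5,0.5) → rotate → (-2.17148,-4.53152) → ×s → (-1.36493,-2.84839) → (-1.36,-2.85)
v2: (-3,-1.5) → rotate → (0.38971,-3.33139) → ×s → (0.24496,-2.09401) → (0.24,-2.09)
v3: (-0.5,-3) → rotate → (2.65086,-1.49095) → ×s → (1.66626,-0.93717) → (1.67,-0.94)
v4: (3,-3) → rotate → (3.84178,1.80020) → ×s → (2.41483,1.13156) → (2.41,1.13)
v5: (4.5,0) → rotate → (1.53118,4.23149) → ×s → (0.96246,2.65979) → (0.96,2.66)

Cross-section at z=3.25: (-1.36,-2.85) (0.24,-2.09) (1.67,-0.94) (2.41,1.13) (0.96,2.66)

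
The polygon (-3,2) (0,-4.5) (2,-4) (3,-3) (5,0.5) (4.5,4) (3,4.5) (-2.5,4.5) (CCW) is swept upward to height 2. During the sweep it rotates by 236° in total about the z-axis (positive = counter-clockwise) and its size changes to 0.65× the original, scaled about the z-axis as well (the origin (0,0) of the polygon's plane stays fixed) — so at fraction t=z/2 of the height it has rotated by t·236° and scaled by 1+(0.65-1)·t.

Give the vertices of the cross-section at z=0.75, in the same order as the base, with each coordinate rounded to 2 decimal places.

Cross-section at z=0.75: (-1.81,-2.56) (3.91,-0.10) (3.52,1.65) (2.67,2.54) (-0.32,4.35) (-3.37,4.00) (-3.84,2.71) (-3.96,-2.07)

t = z/height = 0.75/2 = 0.375
s = 1 + (scale-1)·z/height = 1 + (0.65-1)·0.75/2 = 0.868750
θ = twist·z/height = 236°·0.75/2 = 88.5000° = 1.544616 rad
cos θ = 0.026177, sin θ = 0.999657 (intermediates below are computed at full precision and shown rounded to 5 d.p.)
v1: (-3,2) → rotate → (-2.07785,-2.94662) → ×s → (-1.80513,-2.55987) → (-1.81,-2.56)
v2: (0,-4.5) → rotate → (4.49846,-0.11780) → ×s → (3.90804,-0.10234) → (3.91,-0.10)
v3: (2,-4) → rotate → (4.05098,1.89461) → ×s → (3.51929,1.64594) → (3.52,1.65)
v4: (3,-3) → rotate → (3.07750,2.92044) → ×s → (2.67358,2.53713) → (2.67,2.54)
v5: (5,0.5) → rotate → (-0.36894,5.01138) → ×s → (-0.32052,4.35363) → (-0.32,4.35)
v6: (4.5,4) → rotate → (-3.88083,4.60317) → ×s → (-3.37147,3.99900) → (-3.37,4.00)
v7: (3,4.5) → rotate → (-4.41993,3.11677) → ×s → (-3.83981,2.70769) → (-3.84,2.71)
v8: (-2.5,4.5) → rotate → (-4.56390,-2.38135) → ×s → (-3.96489,-2.06880) → (-3.96,-2.07)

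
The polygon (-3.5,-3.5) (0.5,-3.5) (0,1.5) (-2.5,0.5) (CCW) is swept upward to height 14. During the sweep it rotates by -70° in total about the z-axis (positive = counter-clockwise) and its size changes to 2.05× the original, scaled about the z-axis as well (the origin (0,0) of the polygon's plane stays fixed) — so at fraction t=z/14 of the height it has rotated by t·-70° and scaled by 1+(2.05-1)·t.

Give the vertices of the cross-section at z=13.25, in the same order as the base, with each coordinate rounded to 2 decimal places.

Cross-section at z=13.25: (-9.20,3.58) (-5.99,-3.72) (2.74,1.20) (-1.09,4.96)

t = z/height = 13.25/14 = 0.946429
s = 1 + (scale-1)·z/height = 1 + (2.05-1)·13.25/14 = 1.993750
θ = twist·z/height = -70°·13.25/14 = -66.2500° = -1.156281 rad
cos θ = 0.402747, sin θ = -0.915311 (intermediates below are computed at full precision and shown rounded to 5 d.p.)
v1: (-3.5,-3.5) → rotate → (-4.61320,1.79398) → ×s → (-9.19757,3.57674) → (-9.20,3.58)
v2: (0.5,-3.5) → rotate → (-3.00222,-1.86727) → ×s → (-5.98567,-3.72287) → (-5.99,-3.72)
v3: (0,1.5) → rotate → (1.37297,0.60412) → ×s → (2.73735,1.20446) → (2.74,1.20)
v4: (-2.5,0.5) → rotate → (-0.54921,2.48965) → ×s → (-1.09499,4.96374) → (-1.09,4.96)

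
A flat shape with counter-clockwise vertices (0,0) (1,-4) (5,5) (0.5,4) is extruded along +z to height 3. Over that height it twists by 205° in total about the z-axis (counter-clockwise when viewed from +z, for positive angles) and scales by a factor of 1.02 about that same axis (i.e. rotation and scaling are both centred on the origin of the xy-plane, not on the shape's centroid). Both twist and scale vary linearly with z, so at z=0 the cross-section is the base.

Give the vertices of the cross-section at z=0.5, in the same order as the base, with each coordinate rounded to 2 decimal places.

Cross-section at z=0.5: (0.00,0.00) (3.08,-2.76) (1.33,6.97) (-1.84,3.60)

t = z/height = 0.5/3 = 0.166667
s = 1 + (scale-1)·z/height = 1 + (1.02-1)·0.5/3 = 1.003333
θ = twist·z/height = 205°·0.5/3 = 34.1667° = 0.596321 rad
cos θ = 0.827407, sin θ = 0.561602 (intermediates below are computed at full precision and shown rounded to 5 d.p.)
v1: (0,0) → rotate → (0.00000,0.00000) → ×s → (0.00000,0.00000) → (0.00,0.00)
v2: (1,-4) → rotate → (3.07382,-2.74803) → ×s → (3.08406,-2.75719) → (3.08,-2.76)
v3: (5,5) → rotate → (1.32903,6.94505) → ×s → (1.33346,6.96820) → (1.33,6.97)
v4: (0.5,4) → rotate → (-1.83270,3.59043) → ×s → (-1.83881,3.60240) → (-1.84,3.60)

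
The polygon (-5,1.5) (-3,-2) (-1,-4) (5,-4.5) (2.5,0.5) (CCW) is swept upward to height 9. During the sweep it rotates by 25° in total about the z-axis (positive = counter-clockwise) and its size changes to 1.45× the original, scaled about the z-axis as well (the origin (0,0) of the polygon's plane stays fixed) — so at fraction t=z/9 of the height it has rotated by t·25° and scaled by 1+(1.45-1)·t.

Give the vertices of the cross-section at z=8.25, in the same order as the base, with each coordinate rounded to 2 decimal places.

t = z/height = 8.25/9 = 0.916667
s = 1 + (scale-1)·z/height = 1 + (1.45-1)·8.25/9 = 1.412500
θ = twist·z/height = 25°·8.25/9 = 22.9167° = 0.399971 rad
cos θ = 0.921072, sin θ = 0.389392 (intermediates below are computed at full precision and shown rounded to 5 d.p.)
v1: (-5,1.5) → rotate → (-5.18945,-0.56535) → ×s → (-7.33010,-0.79856) → (-7.33,-0.80)
v2: (-3,-2) → rotate → (-1.98443,-3.01032) → ×s → (-2.80301,-4.25208) → (-2.80,-4.25)
v3: (-1,-4) → rotate → (0.63650,-4.07368) → ×s → (0.89905,-5.75407) → (0.90,-5.75)
v4: (5,-4.5) → rotate → (6.35762,-2.19787) → ×s → (8.98014,-3.10448) → (8.98,-3.10)
v5: (2.5,0.5) → rotate → (2.10798,1.43402) → ×s → (2.97753,2.02555) → (2.98,2.03)

Cross-section at z=8.25: (-7.33,-0.80) (-2.80,-4.25) (0.90,-5.75) (8.98,-3.10) (2.98,2.03)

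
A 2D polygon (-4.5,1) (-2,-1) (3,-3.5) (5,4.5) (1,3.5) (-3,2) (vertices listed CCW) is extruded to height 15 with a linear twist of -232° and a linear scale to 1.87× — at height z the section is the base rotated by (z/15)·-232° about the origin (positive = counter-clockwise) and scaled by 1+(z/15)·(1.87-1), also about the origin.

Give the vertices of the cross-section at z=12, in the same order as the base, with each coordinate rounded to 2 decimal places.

Cross-section at z=12: (7.43,-2.43) (3.54,1.36) (-4.48,6.40) (-9.18,-6.77) (-2.27,-5.74) (4.73,-3.87)

t = z/height = 12/15 = 0.8
s = 1 + (scale-1)·z/height = 1 + (1.87-1)·12/15 = 1.696000
θ = twist·z/height = -232°·12/15 = -185.6000° = -3.239331 rad
cos θ = -0.995227, sin θ = 0.097583 (intermediates below are computed at full precision and shown rounded to 5 d.p.)
v1: (-4.5,1) → rotate → (4.38094,-1.43435) → ×s → (7.43007,-2.43266) → (7.43,-2.43)
v2: (-2,-1) → rotate → (2.08804,0.80006) → ×s → (3.54131,1.35690) → (3.54,1.36)
v3: (3,-3.5) → rotate → (-2.64414,3.77604) → ×s → (-4.48446,6.40417) → (-4.48,6.40)
v4: (5,4.5) → rotate → (-5.41526,-3.99061) → ×s → (-9.18428,-6.76807) → (-9.18,-6.77)
v5: (1,3.5) → rotate → (-1.33677,-3.38571) → ×s → (-2.26716,-5.74217) → (-2.27,-5.74)
v6: (-3,2) → rotate → (2.79052,-2.28320) → ×s → (4.73272,-3.87231) → (4.73,-3.87)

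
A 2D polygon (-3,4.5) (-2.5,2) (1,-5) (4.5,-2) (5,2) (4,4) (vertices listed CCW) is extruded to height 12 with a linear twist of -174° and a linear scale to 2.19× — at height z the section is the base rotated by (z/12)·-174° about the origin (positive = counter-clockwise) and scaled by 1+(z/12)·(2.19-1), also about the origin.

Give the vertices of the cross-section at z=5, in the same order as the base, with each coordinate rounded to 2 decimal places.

t = z/height = 5/12 = 0.416667
s = 1 + (scale-1)·z/height = 1 + (2.19-1)·5/12 = 1.495833
θ = twist·z/height = -174°·5/12 = -72.5000° = -1.265364 rad
cos θ = 0.300706, sin θ = -0.953717 (intermediates below are computed at full precision and shown rounded to 5 d.p.)
v1: (-3,4.5) → rotate → (3.38961,4.21433) → ×s → (5.07029,6.30393) → (5.07,6.30)
v2: (-2.5,2) → rotate → (1.15567,2.98570) → ×s → (1.72869,4.46612) → (1.73,4.47)
v3: (1,-5) → rotate → (-4.46788,-2.45725) → ×s → (-6.68320,-3.67563) → (-6.68,-3.68)
v4: (4.5,-2) → rotate → (-0.55426,-4.89314) → ×s → (-0.82908,-7.31932) → (-0.83,-7.32)
v5: (5,2) → rotate → (3.41096,-4.16717) → ×s → (5.10223,-6.23340) → (5.10,-6.23)
v6: (4,4) → rotate → (5.01769,-2.61204) → ×s → (7.50563,-3.90718) → (7.51,-3.91)

Cross-section at z=5: (5.07,6.30) (1.73,4.47) (-6.68,-3.68) (-0.83,-7.32) (5.10,-6.23) (7.51,-3.91)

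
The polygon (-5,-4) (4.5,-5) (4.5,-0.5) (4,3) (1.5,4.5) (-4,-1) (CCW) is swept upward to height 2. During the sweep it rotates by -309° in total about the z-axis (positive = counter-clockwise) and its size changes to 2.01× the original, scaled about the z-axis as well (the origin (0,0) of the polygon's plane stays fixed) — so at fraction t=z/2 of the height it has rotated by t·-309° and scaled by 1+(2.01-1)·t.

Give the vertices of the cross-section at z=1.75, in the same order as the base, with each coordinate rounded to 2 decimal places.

Cross-section at z=1.75: (7.47,-9.47) (9.47,8.42) (1.00,8.47) (-5.60,7.57) (-8.46,2.88) (1.83,-7.55)

t = z/height = 1.75/2 = 0.875
s = 1 + (scale-1)·z/height = 1 + (2.01-1)·1.75/2 = 1.883750
θ = twist·z/height = -309°·1.75/2 = -270.3750° = -4.718934 rad
cos θ = 0.006545, sin θ = 0.999979 (intermediates below are computed at full precision and shown rounded to 5 d.p.)
v1: (-5,-4) → rotate → (3.96719,-5.02607) → ×s → (7.47319,-9.46786) → (7.47,-9.47)
v2: (4.5,-5) → rotate → (5.02935,4.46718) → ×s → (9.47403,8.41505) → (9.47,8.42)
v3: (4.5,-0.5) → rotate → (0.52944,4.49663) → ×s → (0.99734,8.47053) → (1.00,8.47)
v4: (4,3) → rotate → (-2.97376,4.01955) → ×s → (-5.60181,7.57183) → (-5.60,7.57)
v5: (1.5,4.5) → rotate → (-4.49009,1.52942) → ×s → (-8.45820,2.88105) → (-8.46,2.88)
v6: (-4,-1) → rotate → (0.97380,-4.00646) → ×s → (1.83439,-7.54717) → (1.83,-7.55)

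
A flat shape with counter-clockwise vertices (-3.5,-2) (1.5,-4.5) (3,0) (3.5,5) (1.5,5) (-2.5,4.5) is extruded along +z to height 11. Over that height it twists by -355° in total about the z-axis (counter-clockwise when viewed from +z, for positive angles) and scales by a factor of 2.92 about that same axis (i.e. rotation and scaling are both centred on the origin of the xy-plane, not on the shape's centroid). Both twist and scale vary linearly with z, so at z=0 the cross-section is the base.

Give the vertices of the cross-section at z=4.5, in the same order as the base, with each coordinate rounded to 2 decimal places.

Cross-section at z=4.5: (3.10,6.50) (-6.78,5.07) (-4.40,-3.05) (-0.04,-10.90) (2.89,-8.86) (8.25,-4.05)

t = z/height = 4.5/11 = 0.409091
s = 1 + (scale-1)·z/height = 1 + (2.92-1)·4.5/11 = 1.785455
θ = twist·z/height = -355°·4.5/11 = -145.2273° = -2.534694 rad
cos θ = -0.821421, sin θ = -0.570323 (intermediates below are computed at full precision and shown rounded to 5 d.p.)
v1: (-3.5,-2) → rotate → (1.73433,3.63897) → ×s → (3.09656,6.49722) → (3.10,6.50)
v2: (1.5,-4.5) → rotate → (-3.79858,2.84091) → ×s → (-6.78220,5.07231) → (-6.78,5.07)
v3: (3,0) → rotate → (-2.46426,-1.71097) → ×s → (-4.39983,-3.05486) → (-4.40,-3.05)
v4: (3.5,5) → rotate → (-0.02336,-6.10323) → ×s → (-0.04171,-10.89705) → (-0.04,-10.90)
v5: (1.5,5) → rotate → (1.61948,-4.96259) → ×s → (2.89151,-8.86048) → (2.89,-8.86)
v6: (-2.5,4.5) → rotate → (4.62000,-2.27059) → ×s → (8.24881,-4.05403) → (8.25,-4.05)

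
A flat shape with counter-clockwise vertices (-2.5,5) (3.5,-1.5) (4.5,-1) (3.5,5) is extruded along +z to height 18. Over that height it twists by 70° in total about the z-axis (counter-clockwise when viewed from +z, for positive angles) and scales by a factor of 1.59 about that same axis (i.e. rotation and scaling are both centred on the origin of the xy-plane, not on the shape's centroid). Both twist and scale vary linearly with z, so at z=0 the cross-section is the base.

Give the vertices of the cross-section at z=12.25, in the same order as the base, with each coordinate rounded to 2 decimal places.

t = z/height = 12.25/18 = 0.680556
s = 1 + (scale-1)·z/height = 1 + (1.59-1)·12.25/18 = 1.401528
θ = twist·z/height = 70°·12.25/18 = 47.6389° = 0.831455 rad
cos θ = 0.673801, sin θ = 0.738913 (intermediates below are computed at full precision and shown rounded to 5 d.p.)
v1: (-2.5,5) → rotate → (-5.37907,1.52172) → ×s → (-7.53891,2.13274) → (-7.54,2.13)
v2: (3.5,-1.5) → rotate → (3.46667,1.57549) → ×s → (4.85864,2.20810) → (4.86,2.21)
v3: (4.5,-1) → rotate → (3.77102,2.65131) → ×s → (5.28519,3.71588) → (5.29,3.72)
v4: (3.5,5) → rotate → (-1.33626,5.95520) → ×s → (-1.87281,8.34638) → (-1.87,8.35)

Cross-section at z=12.25: (-7.54,2.13) (4.86,2.21) (5.29,3.72) (-1.87,8.35)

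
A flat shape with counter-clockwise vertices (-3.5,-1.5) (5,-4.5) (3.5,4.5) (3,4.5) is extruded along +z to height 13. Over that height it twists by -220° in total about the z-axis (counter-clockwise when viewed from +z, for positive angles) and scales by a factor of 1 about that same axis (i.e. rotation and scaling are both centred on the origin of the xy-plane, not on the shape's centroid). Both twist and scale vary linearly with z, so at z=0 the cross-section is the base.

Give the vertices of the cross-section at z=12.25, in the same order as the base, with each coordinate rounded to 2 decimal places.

t = z/height = 12.25/13 = 0.942308
s = 1 + (scale-1)·z/height = 1 + (1-1)·12.25/13 = 1.000000
θ = twist·z/height = -220°·12.25/13 = -207.3077° = -3.618202 rad
cos θ = -0.888556, sin θ = 0.458769 (intermediates below are computed at full precision and shown rounded to 5 d.p.)
v1: (-3.5,-1.5) → rotate → (3.79810,-0.27286) → ×s → (3.79810,-0.27286) → (3.80,-0.27)
v2: (5,-4.5) → rotate → (-2.37832,6.29234) → ×s → (-2.37832,6.29234) → (-2.38,6.29)
v3: (3.5,4.5) → rotate → (-5.17440,-2.39281) → ×s → (-5.17440,-2.39281) → (-5.17,-2.39)
v4: (3,4.5) → rotate → (-4.73013,-2.62219) → ×s → (-4.73013,-2.62219) → (-4.73,-2.62)

Cross-section at z=12.25: (3.80,-0.27) (-2.38,6.29) (-5.17,-2.39) (-4.73,-2.62)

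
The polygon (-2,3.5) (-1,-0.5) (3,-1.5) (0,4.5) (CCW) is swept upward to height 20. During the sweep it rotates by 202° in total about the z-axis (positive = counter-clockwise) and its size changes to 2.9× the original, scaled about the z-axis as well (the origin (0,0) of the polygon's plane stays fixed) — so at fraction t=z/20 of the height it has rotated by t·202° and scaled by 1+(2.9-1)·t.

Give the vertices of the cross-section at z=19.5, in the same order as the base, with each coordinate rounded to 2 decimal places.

t = z/height = 19.5/20 = 0.975
s = 1 + (scale-1)·z/height = 1 + (2.9-1)·19.5/20 = 2.852500
θ = twist·z/height = 202°·19.5/20 = 196.9500° = 3.437426 rad
cos θ = -0.956560, sin θ = -0.291537 (intermediates below are computed at full precision and shown rounded to 5 d.p.)
v1: (-2,3.5) → rotate → (2.93350,-2.76488) → ×s → (8.36781,-7.88683) → (8.37,-7.89)
v2: (-1,-0.5) → rotate → (0.81079,0.76982) → ×s → (2.31278,2.19590) → (2.31,2.20)
v3: (3,-1.5) → rotate → (-3.30698,0.56023) → ×s → (-9.43317,1.59805) → (-9.43,1.60)
v4: (0,4.5) → rotate → (1.31192,-4.30452) → ×s → (3.74224,-12.27864) → (3.74,-12.28)

Cross-section at z=19.5: (8.37,-7.89) (2.31,2.20) (-9.43,1.60) (3.74,-12.28)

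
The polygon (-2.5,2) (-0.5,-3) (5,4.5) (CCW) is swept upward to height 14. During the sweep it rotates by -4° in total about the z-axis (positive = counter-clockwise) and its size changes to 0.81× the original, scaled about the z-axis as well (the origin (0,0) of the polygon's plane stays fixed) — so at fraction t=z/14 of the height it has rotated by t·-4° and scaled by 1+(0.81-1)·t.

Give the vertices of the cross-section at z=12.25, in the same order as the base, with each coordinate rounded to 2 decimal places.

Cross-section at z=12.25: (-1.98,1.79) (-0.57,-2.47) (4.39,3.49)

t = z/height = 12.25/14 = 0.875
s = 1 + (scale-1)·z/height = 1 + (0.81-1)·12.25/14 = 0.833750
θ = twist·z/height = -4°·12.25/14 = -3.5000° = -0.061087 rad
cos θ = 0.998135, sin θ = -0.061049 (intermediates below are computed at full precision and shown rounded to 5 d.p.)
v1: (-2.5,2) → rotate → (-2.37324,2.14889) → ×s → (-1.97869,1.79164) → (-1.98,1.79)
v2: (-0.5,-3) → rotate → (-0.68221,-2.96388) → ×s → (-0.56880,-2.47114) → (-0.57,-2.47)
v3: (5,4.5) → rotate → (5.26539,4.18636) → ×s → (4.39002,3.49038) → (4.39,3.49)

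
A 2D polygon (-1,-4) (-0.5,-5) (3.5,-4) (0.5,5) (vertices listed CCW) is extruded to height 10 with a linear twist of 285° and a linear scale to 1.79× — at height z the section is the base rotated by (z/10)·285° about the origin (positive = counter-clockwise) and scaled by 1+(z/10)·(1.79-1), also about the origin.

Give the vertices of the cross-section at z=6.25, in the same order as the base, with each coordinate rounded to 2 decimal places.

t = z/height = 6.25/10 = 0.625
s = 1 + (scale-1)·z/height = 1 + (1.79-1)·6.25/10 = 1.493750
θ = twist·z/height = 285°·6.25/10 = 178.1250° = 3.108868 rad
cos θ = -0.999465, sin θ = 0.032719 (intermediates below are computed at full precision and shown rounded to 5 d.p.)
v1: (-1,-4) → rotate → (1.13034,3.96514) → ×s → (1.68845,5.92293) → (1.69,5.92)
v2: (-0.5,-5) → rotate → (0.66333,4.98096) → ×s → (0.99085,7.44031) → (0.99,7.44)
v3: (3.5,-4) → rotate → (-3.36725,4.11238) → ×s → (-5.02983,6.14286) → (-5.03,6.14)
v4: (0.5,5) → rotate → (-0.66333,-4.98096) → ×s → (-0.99085,-7.44031) → (-0.99,-7.44)

Cross-section at z=6.25: (1.69,5.92) (0.99,7.44) (-5.03,6.14) (-0.99,-7.44)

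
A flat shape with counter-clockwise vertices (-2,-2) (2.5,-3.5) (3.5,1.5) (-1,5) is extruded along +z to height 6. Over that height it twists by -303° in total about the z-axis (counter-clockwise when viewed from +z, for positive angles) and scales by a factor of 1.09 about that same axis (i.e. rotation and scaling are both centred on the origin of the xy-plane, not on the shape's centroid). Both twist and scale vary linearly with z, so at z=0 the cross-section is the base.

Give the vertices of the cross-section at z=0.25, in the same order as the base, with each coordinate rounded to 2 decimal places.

t = z/height = 0.25/6 = 0.0416667
s = 1 + (scale-1)·z/height = 1 + (1.09-1)·0.25/6 = 1.003750
θ = twist·z/height = -303°·0.25/6 = -12.6250° = -0.220348 rad
cos θ = 0.975821, sin θ = -0.218569 (intermediates below are computed at full precision and shown rounded to 5 d.p.)
v1: (-2,-2) → rotate → (-2.38878,-1.51450) → ×s → (-2.39774,-1.52018) → (-2.40,-1.52)
v2: (2.5,-3.5) → rotate → (1.67456,-3.96180) → ×s → (1.68084,-3.97665) → (1.68,-3.98)
v3: (3.5,1.5) → rotate → (3.74323,0.69874) → ×s → (3.75727,0.70136) → (3.76,0.70)
v4: (-1,5) → rotate → (0.11702,5.09768) → ×s → (0.11746,5.11679) → (0.12,5.12)

Cross-section at z=0.25: (-2.40,-1.52) (1.68,-3.98) (3.76,0.70) (0.12,5.12)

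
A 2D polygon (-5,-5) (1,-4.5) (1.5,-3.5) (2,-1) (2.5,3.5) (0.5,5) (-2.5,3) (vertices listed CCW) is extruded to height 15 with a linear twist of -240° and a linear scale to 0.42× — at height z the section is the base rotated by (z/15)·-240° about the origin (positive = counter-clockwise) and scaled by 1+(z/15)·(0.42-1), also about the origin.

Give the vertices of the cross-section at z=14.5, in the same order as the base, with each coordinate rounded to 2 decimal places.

Cross-section at z=14.5: (3.08,-0.38) (1.29,1.56) (0.81,1.47) (-0.19,0.96) (-1.89,-0.08) (-1.87,-1.18) (-0.36,-1.68)

t = z/height = 14.5/15 = 0.966667
s = 1 + (scale-1)·z/height = 1 + (0.42-1)·14.5/15 = 0.439333
θ = twist·z/height = -240°·14.5/15 = -232.0000° = -4.049164 rad
cos θ = -0.615661, sin θ = 0.788011 (intermediates below are computed at full precision and shown rounded to 5 d.p.)
v1: (-5,-5) → rotate → (7.01836,-0.86175) → ×s → (3.08340,-0.37859) → (3.08,-0.38)
v2: (1,-4.5) → rotate → (2.93039,3.55849) → ×s → (1.28742,1.56336) → (1.29,1.56)
v3: (1.5,-3.5) → rotate → (1.83455,3.33683) → ×s → (0.80598,1.46598) → (0.81,1.47)
v4: (2,-1) → rotate → (-0.44331,2.19168) → ×s → (-0.19476,0.96288) → (-0.19,0.96)
v5: (2.5,3.5) → rotate → (-4.29719,-0.18479) → ×s → (-1.88790,-0.08118) → (-1.89,-0.08)
v6: (0.5,5) → rotate → (-4.24788,-2.68430) → ×s → (-1.86624,-1.17930) → (-1.87,-1.18)
v7: (-2.5,3) → rotate → (-0.82488,-3.81701) → ×s → (-0.36240,-1.67694) → (-0.36,-1.68)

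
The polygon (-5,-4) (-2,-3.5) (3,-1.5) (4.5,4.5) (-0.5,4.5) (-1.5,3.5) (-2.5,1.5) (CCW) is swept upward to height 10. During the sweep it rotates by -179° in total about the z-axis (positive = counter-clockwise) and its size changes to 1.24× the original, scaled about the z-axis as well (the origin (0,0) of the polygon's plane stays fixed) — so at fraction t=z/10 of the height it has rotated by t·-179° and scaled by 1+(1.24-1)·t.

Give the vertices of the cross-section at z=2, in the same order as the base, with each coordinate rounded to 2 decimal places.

t = z/height = 2/10 = 0.2
s = 1 + (scale-1)·z/height = 1 + (1.24-1)·2/10 = 1.048000
θ = twist·z/height = -179°·2/10 = -35.8000° = -0.624828 rad
cos θ = 0.811064, sin θ = -0.584958 (intermediates below are computed at full precision and shown rounded to 5 d.p.)
v1: (-5,-4) → rotate → (-6.39515,-0.31947) → ×s → (-6.70212,-0.33480) → (-6.70,-0.33)
v2: (-2,-3.5) → rotate → (-3.66948,-1.66881) → ×s → (-3.84561,-1.74891) → (-3.85,-1.75)
v3: (3,-1.5) → rotate → (1.55575,-2.97147) → ×s → (1.63043,-3.11410) → (1.63,-3.11)
v4: (4.5,4.5) → rotate → (6.28210,1.01748) → ×s → (6.58364,1.06632) → (6.58,1.07)
v5: (-0.5,4.5) → rotate → (2.22678,3.94227) → ×s → (2.33366,4.13149) → (2.33,4.13)
v6: (-1.5,3.5) → rotate → (0.83076,3.71616) → ×s → (0.87063,3.89454) → (0.87,3.89)
v7: (-2.5,1.5) → rotate → (-1.15022,2.67899) → ×s → (-1.20543,2.80758) → (-1.21,2.81)

Cross-section at z=2: (-6.70,-0.33) (-3.85,-1.75) (1.63,-3.11) (6.58,1.07) (2.33,4.13) (0.87,3.89) (-1.21,2.81)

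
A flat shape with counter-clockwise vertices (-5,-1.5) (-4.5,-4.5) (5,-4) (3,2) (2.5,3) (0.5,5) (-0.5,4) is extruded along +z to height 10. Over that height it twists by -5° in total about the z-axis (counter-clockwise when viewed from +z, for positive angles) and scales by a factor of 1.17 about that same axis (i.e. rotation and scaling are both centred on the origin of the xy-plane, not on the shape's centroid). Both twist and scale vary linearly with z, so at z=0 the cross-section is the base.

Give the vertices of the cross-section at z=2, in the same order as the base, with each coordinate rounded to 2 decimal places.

Cross-section at z=2: (-5.20,-1.46) (-4.73,-4.57) (5.10,-4.23) (3.14,2.01) (2.64,3.06) (0.61,5.16) (-0.44,4.14)

t = z/height = 2/10 = 0.2
s = 1 + (scale-1)·z/height = 1 + (1.17-1)·2/10 = 1.034000
θ = twist·z/height = -5°·2/10 = -1.0000° = -0.017453 rad
cos θ = 0.999848, sin θ = -0.017452 (intermediates below are computed at full precision and shown rounded to 5 d.p.)
v1: (-5,-1.5) → rotate → (-5.02542,-1.41251) → ×s → (-5.19628,-1.46053) → (-5.20,-1.46)
v2: (-4.5,-4.5) → rotate → (-4.57785,-4.42078) → ×s → (-4.73350,-4.57109) → (-4.73,-4.57)
v3: (5,-4) → rotate → (4.92943,-4.08665) → ×s → (5.09703,-4.22560) → (5.10,-4.23)
v4: (3,2) → rotate → (3.03445,1.94734) → ×s → (3.13762,2.01355) → (3.14,2.01)
v5: (2.5,3) → rotate → (2.55198,2.95591) → ×s → (2.63874,3.05641) → (2.64,3.06)
v6: (0.5,5) → rotate → (0.58719,4.99051) → ×s → (0.60715,5.16019) → (0.61,5.16)
v7: (-0.5,4) → rotate → (-0.43011,4.00812) → ×s → (-0.44474,4.14439) → (-0.44,4.14)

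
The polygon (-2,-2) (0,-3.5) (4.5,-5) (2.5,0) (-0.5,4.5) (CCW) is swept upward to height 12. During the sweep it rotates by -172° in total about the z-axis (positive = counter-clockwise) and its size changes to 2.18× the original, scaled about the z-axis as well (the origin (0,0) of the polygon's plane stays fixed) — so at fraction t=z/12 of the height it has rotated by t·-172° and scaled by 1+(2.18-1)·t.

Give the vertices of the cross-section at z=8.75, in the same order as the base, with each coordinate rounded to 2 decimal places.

t = z/height = 8.75/12 = 0.729167
s = 1 + (scale-1)·z/height = 1 + (2.18-1)·8.75/12 = 1.860417
θ = twist·z/height = -172°·8.75/12 = -125.4167° = -2.188934 rad
cos θ = -0.579518, sin θ = -0.814959 (intermediates below are computed at full precision and shown rounded to 5 d.p.)
v1: (-2,-2) → rotate → (-0.47088,2.78896) → ×s → (-0.87604,5.18862) → (-0.88,5.19)
v2: (0,-3.5) → rotate → (-2.85236,2.02831) → ×s → (-5.30657,3.77351) → (-5.31,3.77)
v3: (4.5,-5) → rotate → (-6.68263,-0.76973) → ×s → (-12.43247,-1.43201) → (-12.43,-1.43)
v4: (2.5,0) → rotate → (-1.44880,-2.03740) → ×s → (-2.69536,-3.79041) → (-2.70,-3.79)
v5: (-0.5,4.5) → rotate → (3.95708,-2.20035) → ×s → (7.36181,-4.09357) → (7.36,-4.09)

Cross-section at z=8.75: (-0.88,5.19) (-5.31,3.77) (-12.43,-1.43) (-2.70,-3.79) (7.36,-4.09)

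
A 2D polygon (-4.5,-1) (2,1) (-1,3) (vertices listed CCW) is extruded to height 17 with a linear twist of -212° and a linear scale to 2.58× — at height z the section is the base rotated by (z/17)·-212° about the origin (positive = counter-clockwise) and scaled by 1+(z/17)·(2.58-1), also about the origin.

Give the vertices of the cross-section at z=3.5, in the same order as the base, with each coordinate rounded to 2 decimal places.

Cross-section at z=3.5: (-5.23,3.16) (2.83,-0.87) (1.79,3.79)

t = z/height = 3.5/17 = 0.205882
s = 1 + (scale-1)·z/height = 1 + (2.58-1)·3.5/17 = 1.325294
θ = twist·z/height = -212°·3.5/17 = -43.6471° = -0.761785 rad
cos θ = 0.723605, sin θ = -0.690214 (intermediates below are computed at full precision and shown rounded to 5 d.p.)
v1: (-4.5,-1) → rotate → (-3.94644,2.38236) → ×s → (-5.23019,3.15733) → (-5.23,3.16)
v2: (2,1) → rotate → (2.13742,-0.65682) → ×s → (2.83272,-0.87048) → (2.83,-0.87)
v3: (-1,3) → rotate → (1.34704,2.86103) → ×s → (1.78522,3.79171) → (1.79,3.79)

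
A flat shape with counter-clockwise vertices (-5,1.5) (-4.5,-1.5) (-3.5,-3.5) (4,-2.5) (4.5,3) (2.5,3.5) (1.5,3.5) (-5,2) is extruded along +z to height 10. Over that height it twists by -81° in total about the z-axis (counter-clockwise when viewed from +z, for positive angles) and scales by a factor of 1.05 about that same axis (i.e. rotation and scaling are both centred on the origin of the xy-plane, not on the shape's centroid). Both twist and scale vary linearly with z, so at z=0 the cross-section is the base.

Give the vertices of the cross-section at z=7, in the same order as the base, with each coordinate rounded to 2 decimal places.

t = z/height = 7/10 = 0.7
s = 1 + (scale-1)·z/height = 1 + (1.05-1)·7/10 = 1.035000
θ = twist·z/height = -81°·7/10 = -56.7000° = -0.989602 rad
cos θ = 0.549023, sin θ = -0.835807 (intermediates below are computed at full precision and shown rounded to 5 d.p.)
v1: (-5,1.5) → rotate → (-1.49140,5.00257) → ×s → (-1.54360,5.17766) → (-1.54,5.18)
v2: (-4.5,-1.5) → rotate → (-3.72431,2.93760) → ×s → (-3.85466,3.04041) → (-3.85,3.04)
v3: (-3.5,-3.5) → rotate → (-4.84691,1.00375) → ×s → (-5.01655,1.03888) → (-5.02,1.04)
v4: (4,-2.5) → rotate → (0.10657,-4.71579) → ×s → (0.11030,-4.88084) → (0.11,-4.88)
v5: (4.5,3) → rotate → (4.97802,-2.11406) → ×s → (5.15226,-2.18806) → (5.15,-2.19)
v6: (2.5,3.5) → rotate → (4.29788,-0.16794) → ×s → (4.44831,-0.17382) → (4.45,-0.17)
v7: (1.5,3.5) → rotate → (3.74886,0.66787) → ×s → (3.88007,0.69124) → (3.88,0.69)
v8: (-5,2) → rotate → (-1.07350,5.27708) → ×s → (-1.11107,5.46178) → (-1.11,5.46)

Cross-section at z=7: (-1.54,5.18) (-3.85,3.04) (-5.02,1.04) (0.11,-4.88) (5.15,-2.19) (4.45,-0.17) (3.88,0.69) (-1.11,5.46)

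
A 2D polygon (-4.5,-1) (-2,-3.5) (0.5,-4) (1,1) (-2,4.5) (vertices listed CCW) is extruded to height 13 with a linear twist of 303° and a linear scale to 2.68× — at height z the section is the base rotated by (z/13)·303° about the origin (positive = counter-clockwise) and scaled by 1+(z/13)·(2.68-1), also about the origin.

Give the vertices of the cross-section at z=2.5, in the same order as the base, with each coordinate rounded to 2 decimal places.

t = z/height = 2.5/13 = 0.192308
s = 1 + (scale-1)·z/height = 1 + (2.68-1)·2.5/13 = 1.323077
θ = twist·z/height = 303°·2.5/13 = 58.2692° = 1.016990 rad
cos θ = 0.525928, sin θ = 0.850529 (intermediates below are computed at full precision and shown rounded to 5 d.p.)
v1: (-4.5,-1) → rotate → (-1.51615,-4.35331) → ×s → (-2.00598,-5.75976) → (-2.01,-5.76)
v2: (-2,-3.5) → rotate → (1.92499,-3.54181) → ×s → (2.54691,-4.68608) → (2.55,-4.69)
v3: (0.5,-4) → rotate → (3.66508,-1.67845) → ×s → (4.84918,-2.22072) → (4.85,-2.22)
v4: (1,1) → rotate → (-0.32460,1.37646) → ×s → (-0.42947,1.82116) → (-0.43,1.82)
v5: (-2,4.5) → rotate → (-4.87924,0.66562) → ×s → (-6.45561,0.88067) → (-6.46,0.88)

Cross-section at z=2.5: (-2.01,-5.76) (2.55,-4.69) (4.85,-2.22) (-0.43,1.82) (-6.46,0.88)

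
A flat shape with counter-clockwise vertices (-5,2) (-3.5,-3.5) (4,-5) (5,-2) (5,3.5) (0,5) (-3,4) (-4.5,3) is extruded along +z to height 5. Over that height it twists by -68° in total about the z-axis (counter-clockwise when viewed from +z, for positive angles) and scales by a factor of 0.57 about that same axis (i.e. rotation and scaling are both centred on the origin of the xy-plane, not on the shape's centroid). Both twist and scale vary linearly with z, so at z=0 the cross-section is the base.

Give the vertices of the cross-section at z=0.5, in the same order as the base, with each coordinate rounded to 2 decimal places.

t = z/height = 0.5/5 = 0.1
s = 1 + (scale-1)·z/height = 1 + (0.57-1)·0.5/5 = 0.957000
θ = twist·z/height = -68°·0.5/5 = -6.8000° = -0.118682 rad
cos θ = 0.992966, sin θ = -0.118404 (intermediates below are computed at full precision and shown rounded to 5 d.p.)
v1: (-5,2) → rotate → (-4.72802,2.57795) → ×s → (-4.52471,2.46710) → (-4.52,2.47)
v2: (-3.5,-3.5) → rotate → (-3.88979,-3.06097) → ×s → (-3.72253,-2.92934) → (-3.72,-2.93)
v3: (4,-5) → rotate → (3.37984,-5.43844) → ×s → (3.23451,-5.20459) → (3.23,-5.20)
v4: (5,-2) → rotate → (4.72802,-2.57795) → ×s → (4.52471,-2.46710) → (4.52,-2.47)
v5: (5,3.5) → rotate → (5.37924,2.88336) → ×s → (5.14793,2.75937) → (5.15,2.76)
v6: (0,5) → rotate → (0.59202,4.96483) → ×s → (0.56656,4.75134) → (0.57,4.75)
v7: (-3,4) → rotate → (-2.50528,4.32707) → ×s → (-2.39755,4.14101) → (-2.40,4.14)
v8: (-4.5,3) → rotate → (-4.11313,3.51171) → ×s → (-3.93627,3.36071) → (-3.94,3.36)

Cross-section at z=0.5: (-4.52,2.47) (-3.72,-2.93) (3.23,-5.20) (4.52,-2.47) (5.15,2.76) (0.57,4.75) (-2.40,4.14) (-3.94,3.36)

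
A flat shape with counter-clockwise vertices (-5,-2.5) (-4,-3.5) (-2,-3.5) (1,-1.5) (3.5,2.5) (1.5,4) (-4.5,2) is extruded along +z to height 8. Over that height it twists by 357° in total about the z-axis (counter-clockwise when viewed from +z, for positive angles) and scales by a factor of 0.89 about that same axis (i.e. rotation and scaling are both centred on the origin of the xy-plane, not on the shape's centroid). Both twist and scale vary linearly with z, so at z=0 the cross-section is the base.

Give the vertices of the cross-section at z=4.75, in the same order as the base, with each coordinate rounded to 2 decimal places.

Cross-section at z=4.75: (2.73,4.46) (1.44,4.75) (-0.15,3.77) (-1.54,0.69) (-1.54,-3.71) (0.79,-3.91) (4.56,0.64)

t = z/height = 4.75/8 = 0.59375
s = 1 + (scale-1)·z/height = 1 + (0.89-1)·4.75/8 = 0.934688
θ = twist·z/height = 357°·4.75/8 = 211.9688° = 3.699553 rad
cos θ = -0.848337, sin θ = -0.529457 (intermediates below are computed at full precision and shown rounded to 5 d.p.)
v1: (-5,-2.5) → rotate → (2.91804,4.76813) → ×s → (2.72746,4.45671) → (2.73,4.46)
v2: (-4,-3.5) → rotate → (1.54025,5.08701) → ×s → (1.43965,4.75476) → (1.44,4.75)
v3: (-2,-3.5) → rotate → (-0.15642,4.02809) → ×s → (-0.14621,3.76501) → (-0.15,3.77)
v4: (1,-1.5) → rotate → (-1.64252,0.74305) → ×s → (-1.53524,0.69452) → (-1.54,0.69)
v5: (3.5,2.5) → rotate → (-1.64554,-3.97394) → ×s → (-1.53806,-3.71439) → (-1.54,-3.71)
v6: (1.5,4) → rotate → (0.84532,-4.18753) → ×s → (0.79011,-3.91403) → (0.79,-3.91)
v7: (-4.5,2) → rotate → (4.87643,0.68588) → ×s → (4.55794,0.64108) → (4.56,0.64)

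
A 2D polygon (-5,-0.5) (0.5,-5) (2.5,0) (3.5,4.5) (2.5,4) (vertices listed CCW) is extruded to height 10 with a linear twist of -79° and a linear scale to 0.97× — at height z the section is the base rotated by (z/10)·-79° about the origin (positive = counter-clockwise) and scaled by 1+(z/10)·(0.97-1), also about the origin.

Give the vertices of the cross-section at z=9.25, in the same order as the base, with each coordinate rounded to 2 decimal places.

Cross-section at z=9.25: (-1.88,4.51) (-4.51,-1.88) (0.71,-2.33) (5.18,-1.98) (4.43,-1.19)

t = z/height = 9.25/10 = 0.925
s = 1 + (scale-1)·z/height = 1 + (0.97-1)·9.25/10 = 0.972250
θ = twist·z/height = -79°·9.25/10 = -73.0750° = -1.275399 rad
cos θ = 0.291120, sin θ = -0.956687 (intermediates below are computed at full precision and shown rounded to 5 d.p.)
v1: (-5,-0.5) → rotate → (-1.93394,4.63787) → ×s → (-1.88027,4.50917) → (-1.88,4.51)
v2: (0.5,-5) → rotate → (-4.63787,-1.93394) → ×s → (-4.50917,-1.88027) → (-4.51,-1.88)
v3: (2.5,0) → rotate → (0.72780,-2.39172) → ×s → (0.70760,-2.32535) → (0.71,-2.33)
v4: (3.5,4.5) → rotate → (5.32401,-2.03836) → ×s → (5.17627,-1.98180) → (5.18,-1.98)
v5: (2.5,4) → rotate → (4.55455,-1.22724) → ×s → (4.42816,-1.19318) → (4.43,-1.19)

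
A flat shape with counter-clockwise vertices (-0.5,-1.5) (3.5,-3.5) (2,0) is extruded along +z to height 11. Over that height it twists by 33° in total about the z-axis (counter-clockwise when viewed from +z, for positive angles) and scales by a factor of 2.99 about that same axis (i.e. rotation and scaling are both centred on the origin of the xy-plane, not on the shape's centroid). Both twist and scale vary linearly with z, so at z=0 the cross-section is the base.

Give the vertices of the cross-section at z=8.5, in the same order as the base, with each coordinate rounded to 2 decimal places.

Cross-section at z=8.5: (0.49,-3.98) (11.84,-4.19) (4.58,2.19)

t = z/height = 8.5/11 = 0.772727
s = 1 + (scale-1)·z/height = 1 + (2.99-1)·8.5/11 = 2.537727
θ = twist·z/height = 33°·8.5/11 = 25.5000° = 0.445059 rad
cos θ = 0.902585, sin θ = 0.430511 (intermediates below are computed at full precision and shown rounded to 5 d.p.)
v1: (-0.5,-1.5) → rotate → (0.19447,-1.56913) → ×s → (0.49352,-3.98203) → (0.49,-3.98)
v2: (3.5,-3.5) → rotate → (4.66584,-1.65226) → ×s → (11.84062,-4.19298) → (11.84,-4.19)
v3: (2,0) → rotate → (1.80517,0.86102) → ×s → (4.58103,2.18504) → (4.58,2.19)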